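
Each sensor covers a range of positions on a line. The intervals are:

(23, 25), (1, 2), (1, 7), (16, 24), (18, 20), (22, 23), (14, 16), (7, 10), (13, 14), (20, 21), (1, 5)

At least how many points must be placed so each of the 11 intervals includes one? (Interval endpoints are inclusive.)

Process intervals by earliest right end; each time one isn't hit yet, stab at its right endpoint.
Sorted: [1,2] [1,5] [1,7] [7,10] [13,14] [14,16] [18,20] [20,21] [22,23] [16,24] [23,25]
{[1,2],[1,5],[1,7]} hit by 2; {[7,10]} hit by 10; {[13,14],[14,16]} hit by 14; {[18,20],[20,21]} hit by 20; {[22,23],[16,24],[23,25]} hit by 23.
Points: 2, 10, 14, 20, 23 (5 total).

5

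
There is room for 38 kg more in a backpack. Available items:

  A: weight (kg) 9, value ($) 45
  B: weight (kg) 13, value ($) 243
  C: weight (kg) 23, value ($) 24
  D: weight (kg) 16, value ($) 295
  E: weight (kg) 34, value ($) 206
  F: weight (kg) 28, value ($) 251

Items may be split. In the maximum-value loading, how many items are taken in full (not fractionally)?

Ratios (sorted): B 18.69, D 18.44, F 8.96, E 6.06, A 5.00, C 1.04
take B (13 @ 243); take D (16 @ 295); take 9/28 of F → 80.68. Capacity used 38/38.
2 item(s) taken whole; one partial (take 9/28 of F).

2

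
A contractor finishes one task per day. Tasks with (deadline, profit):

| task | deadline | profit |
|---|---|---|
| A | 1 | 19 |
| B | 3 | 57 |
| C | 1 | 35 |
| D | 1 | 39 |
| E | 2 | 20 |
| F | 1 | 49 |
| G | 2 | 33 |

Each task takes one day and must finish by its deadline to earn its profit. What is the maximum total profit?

Sort by profit descending; place each in the latest free slot ≤ its deadline.
Profit order: B=57 F=49 D=39 C=35 G=33 E=20 A=19
Assign: B→slot 3, F→slot 1, D skipped, C skipped, G→slot 2, E skipped, A skipped.
Slots: [1:F] [2:G] [3:B]
Profit = 49 + 33 + 57 = 139

139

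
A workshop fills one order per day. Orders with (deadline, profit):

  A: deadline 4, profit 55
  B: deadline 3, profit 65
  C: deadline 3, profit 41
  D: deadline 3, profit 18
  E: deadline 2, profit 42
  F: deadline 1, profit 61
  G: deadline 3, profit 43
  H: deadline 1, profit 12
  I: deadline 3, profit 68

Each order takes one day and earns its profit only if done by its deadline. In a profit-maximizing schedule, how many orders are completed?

4

By profit: I(d3,68), B(d3,65), F(d1,61), A(d4,55), G(d3,43), E(d2,42), C(d3,41), D(d3,18), H(d1,12)
I→slot 3; B→slot 2; F→slot 1; A→slot 4; G skipped; E skipped; C skipped; D skipped; H skipped.
4 of 9 scheduled.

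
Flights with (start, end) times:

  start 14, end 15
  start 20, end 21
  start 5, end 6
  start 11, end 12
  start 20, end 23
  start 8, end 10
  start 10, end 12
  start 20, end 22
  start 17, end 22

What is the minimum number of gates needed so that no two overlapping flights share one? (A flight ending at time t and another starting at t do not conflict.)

4

starts: [5, 8, 10, 11, 14, 17, 20, 20, 20]
ends:   [6, 10, 12, 12, 15, 21, 22, 22, 23]
s5→1 e6→0 s8→1 e10→0 s10→1 s11→2 e12→1 e12→0 s14→1 e15→0 s17→1 s20→2 s20→3 s20→4  — peak 4.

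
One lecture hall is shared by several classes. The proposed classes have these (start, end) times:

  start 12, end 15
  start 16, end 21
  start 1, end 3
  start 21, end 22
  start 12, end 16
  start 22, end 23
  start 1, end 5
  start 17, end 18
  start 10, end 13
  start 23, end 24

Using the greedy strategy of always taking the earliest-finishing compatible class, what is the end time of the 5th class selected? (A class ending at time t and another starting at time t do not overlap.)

23

Sort by end time and greedily take each interval whose start is ≥ the last chosen end.
By end time: (1,3), (1,5), (10,13), (12,15), (12,16), (17,18), (16,21), (21,22), (22,23), (23,24).
Pick (1,3); next start ≥ 3 → (10,13); next start ≥ 13 → (17,18); next start ≥ 18 → (21,22); next start ≥ 22 → (22,23); next start ≥ 23 → (23,24).
Selected: (1,3) (10,13) (17,18) (21,22) (22,23) (23,24)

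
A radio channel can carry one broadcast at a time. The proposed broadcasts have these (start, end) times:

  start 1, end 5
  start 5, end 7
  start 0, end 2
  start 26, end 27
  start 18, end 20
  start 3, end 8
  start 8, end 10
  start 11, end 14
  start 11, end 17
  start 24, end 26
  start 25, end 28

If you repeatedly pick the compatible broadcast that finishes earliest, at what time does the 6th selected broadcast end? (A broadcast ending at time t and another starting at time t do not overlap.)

Sorted by end: (0,2)  (1,5)  (5,7)  (3,8)  (8,10)  (11,14)  (11,17)  (18,20)  (24,26)  (26,27)  (25,28)
take (0,2); take (5,7); take (8,10); take (11,14); take (18,20); take (24,26); take (26,27); skip (25,28).
Selected: (0,2) (5,7) (8,10) (11,14) (18,20) (24,26) (26,27)

26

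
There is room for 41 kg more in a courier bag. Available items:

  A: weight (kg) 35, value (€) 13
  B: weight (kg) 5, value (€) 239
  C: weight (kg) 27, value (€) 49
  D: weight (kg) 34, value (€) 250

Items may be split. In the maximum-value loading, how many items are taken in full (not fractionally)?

2

Sort by value per unit weight and fill in that order.
Order: B (239/5=47.80) > D (250/34=7.35) > C (49/27=1.81) > A (13/35=0.37)
Fill: take B (5 @ 239) → take D (34 @ 250) → take 2/27 of C → 3.63; 41/41 used.
2 item(s) taken whole; one partial (take 2/27 of C).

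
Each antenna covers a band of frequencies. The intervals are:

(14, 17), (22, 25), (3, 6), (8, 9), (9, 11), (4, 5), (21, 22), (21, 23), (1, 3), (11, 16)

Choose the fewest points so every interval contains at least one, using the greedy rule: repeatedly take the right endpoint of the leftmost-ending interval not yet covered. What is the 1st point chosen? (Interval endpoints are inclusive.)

3

Process intervals by earliest right end; each time one isn't hit yet, stab at its right endpoint.
Sorted: [1,3] [4,5] [3,6] [8,9] [9,11] [11,16] [14,17] [21,22] [21,23] [22,25]
{[1,3]} hit by 3; {[4,5],[3,6]} hit by 5; {[8,9],[9,11]} hit by 9; {[11,16],[14,17]} hit by 16; {[21,22],[21,23],[22,25]} hit by 22.
Points: 3, 5, 9, 16, 22 (5 total).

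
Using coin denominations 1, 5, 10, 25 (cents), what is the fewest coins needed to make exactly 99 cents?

Greedy: take as many of the largest coin as possible, then repeat with the remainder.
99 = 3×25 + 2×10 + 4×1
Total coins = 3 + 2 + 4 = 9

9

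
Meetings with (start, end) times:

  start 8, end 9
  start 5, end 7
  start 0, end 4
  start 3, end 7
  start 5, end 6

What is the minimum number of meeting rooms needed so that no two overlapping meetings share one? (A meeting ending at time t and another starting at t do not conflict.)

Events (time:±→running): 0:+→1 3:+→2 4:-→1 5:+→2 5:+→3 … peak 3.

3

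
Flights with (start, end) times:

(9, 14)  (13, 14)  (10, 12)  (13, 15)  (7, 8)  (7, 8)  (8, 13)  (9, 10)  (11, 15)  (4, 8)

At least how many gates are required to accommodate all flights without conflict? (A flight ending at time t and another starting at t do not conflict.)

Count concurrent intervals with a sweep; the peak is the room count.
Events (time:±→running): 4:+→1 7:+→2 7:+→3 8:-→2 8:-→1 8:-→0 8:+→1 9:+→2 9:+→3 10:-→2 10:+→3 11:+→4 … peak 4.

4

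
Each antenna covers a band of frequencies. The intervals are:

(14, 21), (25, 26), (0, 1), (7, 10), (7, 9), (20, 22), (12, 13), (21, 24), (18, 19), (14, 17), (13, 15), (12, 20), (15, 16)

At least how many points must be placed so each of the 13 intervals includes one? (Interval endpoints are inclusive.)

7

Process intervals by earliest right end; each time one isn't hit yet, stab at its right endpoint.
By right end: [0,1]  [7,9]  [7,10]  [12,13]  [13,15]  [15,16]  [14,17]  [18,19]  [12,20]  [14,21]  [20,22]  [21,24]  [25,26]
[0,1] uncovered → point at 1; [7,9] uncovered → point at 9; [12,13] uncovered → point at 13; [15,16] uncovered → point at 16; [18,19] uncovered → point at 19; [20,22] uncovered → point at 22; [25,26] uncovered → point at 26.
Points: 1, 9, 13, 16, 19, 22, 26 (7 total).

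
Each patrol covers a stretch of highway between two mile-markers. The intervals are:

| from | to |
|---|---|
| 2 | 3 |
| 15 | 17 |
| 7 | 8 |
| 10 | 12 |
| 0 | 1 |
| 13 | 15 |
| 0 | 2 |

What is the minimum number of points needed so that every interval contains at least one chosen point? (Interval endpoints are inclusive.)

Sorted: [0,1] [0,2] [2,3] [7,8] [10,12] [13,15] [15,17]
{[0,1],[0,2]} hit by 1; {[2,3]} hit by 3; {[7,8]} hit by 8; {[10,12]} hit by 12; {[13,15],[15,17]} hit by 15.
Points: 1, 3, 8, 12, 15 (5 total).

5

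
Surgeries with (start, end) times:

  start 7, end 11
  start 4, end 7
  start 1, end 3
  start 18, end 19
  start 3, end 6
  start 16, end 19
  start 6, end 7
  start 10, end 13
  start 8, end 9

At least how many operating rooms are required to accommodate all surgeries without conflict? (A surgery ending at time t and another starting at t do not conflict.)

Events (time:±→running): 1:+→1 3:-→0 3:+→1 4:+→2 … peak 2.

2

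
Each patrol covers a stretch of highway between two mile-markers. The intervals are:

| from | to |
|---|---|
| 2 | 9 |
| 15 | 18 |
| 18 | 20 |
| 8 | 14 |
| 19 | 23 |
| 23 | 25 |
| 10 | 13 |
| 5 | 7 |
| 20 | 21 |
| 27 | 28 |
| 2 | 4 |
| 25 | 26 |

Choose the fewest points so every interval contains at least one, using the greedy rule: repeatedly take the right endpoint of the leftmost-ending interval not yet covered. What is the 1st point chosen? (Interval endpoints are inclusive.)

4

Sort by right endpoint; whenever an interval is uncovered, place a point at its right end.
Sorted: [2,4] [5,7] [2,9] [10,13] [8,14] [15,18] [18,20] [20,21] [19,23] [23,25] [25,26] [27,28]
{[2,4]} hit by 4; {[5,7],[2,9]} hit by 7; {[10,13],[8,14]} hit by 13; {[15,18],[18,20]} hit by 18; {[20,21],[19,23]} hit by 21; {[23,25],[25,26]} hit by 25; {[27,28]} hit by 28.
Points: 4, 7, 13, 18, 21, 25, 28 (7 total).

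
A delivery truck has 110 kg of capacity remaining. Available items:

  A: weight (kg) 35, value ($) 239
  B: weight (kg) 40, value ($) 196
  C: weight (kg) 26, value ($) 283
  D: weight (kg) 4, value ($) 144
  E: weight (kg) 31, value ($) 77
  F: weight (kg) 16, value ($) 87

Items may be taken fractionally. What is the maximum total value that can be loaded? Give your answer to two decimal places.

895.10

Ratios (sorted): D 36.00, C 10.88, A 6.83, F 5.44, B 4.90, E 2.48
take D (4 @ 144); take C (26 @ 283); take A (35 @ 239); take F (16 @ 87); take 29/40 of B → 142.10. Capacity used 110/110.
Total value = 895.10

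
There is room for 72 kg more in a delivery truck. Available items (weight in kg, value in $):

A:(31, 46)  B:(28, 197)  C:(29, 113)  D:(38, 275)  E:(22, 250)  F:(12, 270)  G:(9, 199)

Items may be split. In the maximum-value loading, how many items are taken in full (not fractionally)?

Sort by value per unit weight and fill in that order.
Ratios (sorted): F 22.50, G 22.11, E 11.36, D 7.24, B 7.04, C 3.90, A 1.48
take F (12 @ 270); take G (9 @ 199); take E (22 @ 250); take 29/38 of D → 209.87. Capacity used 72/72.
3 item(s) taken whole; one partial (take 29/38 of D).

3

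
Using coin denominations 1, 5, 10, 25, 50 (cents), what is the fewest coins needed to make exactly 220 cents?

220 = 4×50 + 2×10
Total coins = 4 + 2 = 6

6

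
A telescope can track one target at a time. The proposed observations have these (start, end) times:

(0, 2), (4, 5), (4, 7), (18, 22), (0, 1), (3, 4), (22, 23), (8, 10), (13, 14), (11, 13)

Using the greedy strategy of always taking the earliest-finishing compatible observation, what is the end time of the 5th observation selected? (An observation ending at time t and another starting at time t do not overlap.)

13

Greedy by earliest finish: after sorting by end time, pick each interval compatible with the last pick.
By end time: (0,1), (0,2), (3,4), (4,5), (4,7), (8,10), (11,13), (13,14), (18,22), (22,23).
Pick (0,1); next start ≥ 1 → (3,4); next start ≥ 4 → (4,5); next start ≥ 5 → (8,10); next start ≥ 10 → (11,13); next start ≥ 13 → (13,14); next start ≥ 14 → (18,22); next start ≥ 22 → (22,23).
Selected: (0,1) (3,4) (4,5) (8,10) (11,13) (13,14) (18,22) (22,23)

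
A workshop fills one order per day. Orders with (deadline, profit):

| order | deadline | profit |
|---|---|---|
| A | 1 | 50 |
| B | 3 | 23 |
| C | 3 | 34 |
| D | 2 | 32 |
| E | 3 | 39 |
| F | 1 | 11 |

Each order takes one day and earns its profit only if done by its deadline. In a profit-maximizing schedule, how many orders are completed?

3

By profit: A(d1,50), E(d3,39), C(d3,34), D(d2,32), B(d3,23), F(d1,11)
A→slot 1; E→slot 3; C→slot 2; D skipped; B skipped; F skipped.
3 of 6 scheduled.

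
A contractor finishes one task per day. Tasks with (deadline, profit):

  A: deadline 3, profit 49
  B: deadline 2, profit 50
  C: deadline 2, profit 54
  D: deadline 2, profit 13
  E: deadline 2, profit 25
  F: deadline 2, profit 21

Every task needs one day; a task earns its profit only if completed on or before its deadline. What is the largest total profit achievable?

153

Profit order: C=54 B=50 A=49 E=25 F=21 D=13
Assign: C→slot 2, B→slot 1, A→slot 3, E skipped, F skipped, D skipped.
Slots: [1:B] [2:C] [3:A]
Profit = 50 + 54 + 49 = 153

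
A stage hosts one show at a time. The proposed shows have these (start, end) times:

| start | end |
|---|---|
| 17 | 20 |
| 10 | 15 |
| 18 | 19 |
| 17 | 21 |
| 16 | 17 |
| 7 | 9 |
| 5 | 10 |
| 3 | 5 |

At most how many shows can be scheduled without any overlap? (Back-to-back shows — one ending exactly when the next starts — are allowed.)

5

By end time: (3,5), (7,9), (5,10), (10,15), (16,17), (18,19), (17,20), (17,21).
Pick (3,5); next start ≥ 5 → (7,9); next start ≥ 9 → (10,15); next start ≥ 15 → (16,17); next start ≥ 17 → (18,19).
Selected 5 shows.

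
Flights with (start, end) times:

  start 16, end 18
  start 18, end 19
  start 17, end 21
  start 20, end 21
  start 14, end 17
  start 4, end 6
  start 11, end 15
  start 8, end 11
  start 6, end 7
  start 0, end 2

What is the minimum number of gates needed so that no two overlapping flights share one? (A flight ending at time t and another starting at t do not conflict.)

The answer is the maximum number of intervals overlapping at any instant.
starts: [0, 4, 6, 8, 11, 14, 16, 17, 18, 20]
ends:   [2, 6, 7, 11, 15, 17, 18, 19, 21, 21]
s0→1 e2→0 s4→1 e6→0 s6→1 e7→0 s8→1 e11→0 s11→1 s14→2  — peak 2.

2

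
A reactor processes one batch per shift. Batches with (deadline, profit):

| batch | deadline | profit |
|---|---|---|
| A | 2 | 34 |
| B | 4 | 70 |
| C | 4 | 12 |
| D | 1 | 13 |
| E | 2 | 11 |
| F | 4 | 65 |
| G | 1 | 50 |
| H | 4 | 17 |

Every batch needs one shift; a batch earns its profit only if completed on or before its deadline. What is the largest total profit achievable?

219

Sort by profit descending; place each in the latest free slot ≤ its deadline.
Profit order: B=70 F=65 G=50 A=34 H=17 D=13 C=12 E=11
Assign: B→slot 4, F→slot 3, G→slot 1, A→slot 2, H skipped, D skipped, C skipped, E skipped.
Slots: [1:G] [2:A] [3:F] [4:B]
Profit = 50 + 34 + 65 + 70 = 219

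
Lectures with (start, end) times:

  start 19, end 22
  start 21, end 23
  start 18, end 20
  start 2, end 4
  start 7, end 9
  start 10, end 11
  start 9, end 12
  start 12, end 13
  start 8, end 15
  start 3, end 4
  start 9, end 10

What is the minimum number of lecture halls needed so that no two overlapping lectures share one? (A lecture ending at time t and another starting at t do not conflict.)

3

The answer is the maximum number of intervals overlapping at any instant.
Events (time:±→running): 2:+→1 3:+→2 4:-→1 4:-→0 7:+→1 8:+→2 9:-→1 9:+→2 9:+→3 … peak 3.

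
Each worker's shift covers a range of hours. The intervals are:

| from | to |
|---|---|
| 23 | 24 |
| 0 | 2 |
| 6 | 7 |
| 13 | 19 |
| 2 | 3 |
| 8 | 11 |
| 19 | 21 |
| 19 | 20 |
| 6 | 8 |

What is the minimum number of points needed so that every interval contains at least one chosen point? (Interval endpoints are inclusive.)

5

By right end: [0,2]  [2,3]  [6,7]  [6,8]  [8,11]  [13,19]  [19,20]  [19,21]  [23,24]
[0,2] uncovered → point at 2; [6,7] uncovered → point at 7; [8,11] uncovered → point at 11; [13,19] uncovered → point at 19; [23,24] uncovered → point at 24.
Points: 2, 7, 11, 19, 24 (5 total).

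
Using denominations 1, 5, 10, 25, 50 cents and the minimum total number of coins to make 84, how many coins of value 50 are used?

1

Use the largest denomination that fits, subtract, and repeat.
84 − 1×50→34 − 1×25→9 − 1×5→4 − 4×1→0
Count of 50: 1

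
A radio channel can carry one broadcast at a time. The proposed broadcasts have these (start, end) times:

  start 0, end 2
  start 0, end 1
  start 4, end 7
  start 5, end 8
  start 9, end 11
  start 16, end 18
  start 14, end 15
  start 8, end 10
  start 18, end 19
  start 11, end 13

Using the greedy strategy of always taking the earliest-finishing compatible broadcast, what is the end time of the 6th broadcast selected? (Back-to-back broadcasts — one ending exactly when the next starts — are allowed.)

18

Sort by end time and greedily take each interval whose start is ≥ the last chosen end.
By end time: (0,1), (0,2), (4,7), (5,8), (8,10), (9,11), (11,13), (14,15), (16,18), (18,19).
Pick (0,1); next start ≥ 1 → (4,7); next start ≥ 7 → (8,10); next start ≥ 10 → (11,13); next start ≥ 13 → (14,15); next start ≥ 15 → (16,18); next start ≥ 18 → (18,19).
Selected: (0,1) (4,7) (8,10) (11,13) (14,15) (16,18) (18,19)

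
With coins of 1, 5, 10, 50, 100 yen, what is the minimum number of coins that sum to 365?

6

365 − 3×100→65 − 1×50→15 − 1×10→5 − 1×5→0
Total coins = 3 + 1 + 1 + 1 = 6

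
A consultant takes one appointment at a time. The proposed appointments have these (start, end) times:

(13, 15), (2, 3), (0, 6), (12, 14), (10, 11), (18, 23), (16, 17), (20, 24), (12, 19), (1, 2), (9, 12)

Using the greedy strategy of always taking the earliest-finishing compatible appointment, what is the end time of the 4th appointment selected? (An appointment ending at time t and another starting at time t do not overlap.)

14

Greedy by earliest finish: after sorting by end time, pick each interval compatible with the last pick.
Sorted by end: (1,2)  (2,3)  (0,6)  (10,11)  (9,12)  (12,14)  (13,15)  (16,17)  (12,19)  (18,23)  (20,24)
take (1,2); take (2,3); skip (0,6); take (10,11); take (12,14); take (16,17); take (18,23).
Selected: (1,2) (2,3) (10,11) (12,14) (16,17) (18,23)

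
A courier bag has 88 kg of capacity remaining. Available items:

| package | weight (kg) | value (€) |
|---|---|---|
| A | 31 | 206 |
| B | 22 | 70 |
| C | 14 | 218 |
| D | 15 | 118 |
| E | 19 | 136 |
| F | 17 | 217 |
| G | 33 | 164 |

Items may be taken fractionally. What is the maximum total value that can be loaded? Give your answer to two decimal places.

841.84

Sort by value per unit weight and fill in that order.
Ratios (sorted): C 15.57, F 12.76, D 7.87, E 7.16, A 6.65, G 4.97, B 3.18
take C (14 @ 218); take F (17 @ 217); take D (15 @ 118); take E (19 @ 136); take 23/31 of A → 152.84. Capacity used 88/88.
Total value = 841.84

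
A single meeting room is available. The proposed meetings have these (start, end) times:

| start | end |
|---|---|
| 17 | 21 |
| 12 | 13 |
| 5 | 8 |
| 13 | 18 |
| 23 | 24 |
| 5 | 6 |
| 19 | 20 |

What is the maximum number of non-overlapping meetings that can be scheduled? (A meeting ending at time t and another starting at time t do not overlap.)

5

Sort by end time and greedily take each interval whose start is ≥ the last chosen end.
By end time: (5,6), (5,8), (12,13), (13,18), (19,20), (17,21), (23,24).
Pick (5,6); next start ≥ 6 → (12,13); next start ≥ 13 → (13,18); next start ≥ 18 → (19,20); next start ≥ 20 → (23,24).
Selected 5 meetings.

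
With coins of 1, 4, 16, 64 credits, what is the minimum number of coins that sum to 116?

Use the largest denomination that fits, subtract, and repeat.
116 − 1×64→52 − 3×16→4 − 1×4→0
Total coins = 1 + 3 + 1 = 5

5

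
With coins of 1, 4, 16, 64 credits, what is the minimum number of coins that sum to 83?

Use the largest denomination that fits, subtract, and repeat.
83 = 1×64 + 1×16 + 3×1
Total coins = 1 + 1 + 3 = 5

5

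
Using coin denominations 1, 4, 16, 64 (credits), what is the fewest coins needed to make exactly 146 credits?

5

146 − 2×64→18 − 1×16→2 − 2×1→0
Total coins = 2 + 1 + 2 = 5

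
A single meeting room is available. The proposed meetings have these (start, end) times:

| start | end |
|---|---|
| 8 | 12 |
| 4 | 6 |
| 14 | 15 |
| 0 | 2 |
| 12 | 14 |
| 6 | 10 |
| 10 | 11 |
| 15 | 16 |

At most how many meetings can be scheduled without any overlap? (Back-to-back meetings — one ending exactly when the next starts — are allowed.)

Order by finish time; keep every interval that doesn't clash with the previous kept one.
Sorted by end: (0,2)  (4,6)  (6,10)  (10,11)  (8,12)  (12,14)  (14,15)  (15,16)
take (0,2); take (4,6); take (6,10); take (10,11); skip (8,12); take (12,14); take (14,15); take (15,16).
Selected 7 meetings.

7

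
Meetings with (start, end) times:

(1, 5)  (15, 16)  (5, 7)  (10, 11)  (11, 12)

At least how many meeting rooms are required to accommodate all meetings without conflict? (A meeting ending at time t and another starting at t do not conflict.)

The answer is the maximum number of intervals overlapping at any instant.
starts: [1, 5, 10, 11, 15]
ends:   [5, 7, 11, 12, 16]
s1→1  — peak 1.

1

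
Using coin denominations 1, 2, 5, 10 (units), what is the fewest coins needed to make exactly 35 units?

Greedy: take as many of the largest coin as possible, then repeat with the remainder.
35 − 3×10→5 − 1×5→0
Total coins = 3 + 1 = 4

4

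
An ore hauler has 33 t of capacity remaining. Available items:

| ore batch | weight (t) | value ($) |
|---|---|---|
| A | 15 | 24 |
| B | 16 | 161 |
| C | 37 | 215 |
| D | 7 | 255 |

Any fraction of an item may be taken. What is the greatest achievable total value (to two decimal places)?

474.11

Greedy by value/weight ratio, highest first.
Order: D (255/7=36.43) > B (161/16=10.06) > C (215/37=5.81) > A (24/15=1.60)
Fill: take D (7 @ 255) → take B (16 @ 161) → take 10/37 of C → 58.11; 33/33 used.
Total value = 474.11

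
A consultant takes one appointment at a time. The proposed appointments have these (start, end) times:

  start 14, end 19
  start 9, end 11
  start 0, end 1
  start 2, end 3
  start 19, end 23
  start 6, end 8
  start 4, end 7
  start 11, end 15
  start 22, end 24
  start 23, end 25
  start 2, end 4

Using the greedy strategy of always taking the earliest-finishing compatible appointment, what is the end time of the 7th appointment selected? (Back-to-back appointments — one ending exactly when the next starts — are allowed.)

25

Sorted by end: (0,1)  (2,3)  (2,4)  (4,7)  (6,8)  (9,11)  (11,15)  (14,19)  (19,23)  (22,24)  (23,25)
take (0,1); take (2,3); take (4,7); take (9,11); take (11,15); take (19,23); take (23,25).
Selected: (0,1) (2,3) (4,7) (9,11) (11,15) (19,23) (23,25)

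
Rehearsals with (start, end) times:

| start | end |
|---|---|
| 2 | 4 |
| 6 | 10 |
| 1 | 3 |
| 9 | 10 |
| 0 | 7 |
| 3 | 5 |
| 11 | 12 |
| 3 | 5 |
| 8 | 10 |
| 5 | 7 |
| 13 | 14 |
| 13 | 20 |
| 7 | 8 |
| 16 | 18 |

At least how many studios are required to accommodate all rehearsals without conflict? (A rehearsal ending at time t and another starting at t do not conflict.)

The answer is the maximum number of intervals overlapping at any instant.
starts: [0, 1, 2, 3, 3, 5, 6, 7, 8, 9, 11, 13, 13, 16]
ends:   [3, 4, 5, 5, 7, 7, 8, 10, 10, 10, 12, 14, 18, 20]
s0→1 s1→2 s2→3 e3→2 s3→3 s3→4  — peak 4.

4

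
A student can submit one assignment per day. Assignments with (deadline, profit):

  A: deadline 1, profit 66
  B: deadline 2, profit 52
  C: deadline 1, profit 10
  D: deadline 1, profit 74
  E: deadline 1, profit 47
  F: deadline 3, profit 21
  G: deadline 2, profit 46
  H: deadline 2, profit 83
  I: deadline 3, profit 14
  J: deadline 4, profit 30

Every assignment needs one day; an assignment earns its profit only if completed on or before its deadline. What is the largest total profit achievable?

208

By profit: H(d2,83), D(d1,74), A(d1,66), B(d2,52), E(d1,47), G(d2,46), J(d4,30), F(d3,21), I(d3,14), C(d1,10)
H→slot 2; D→slot 1; A skipped; B skipped; E skipped; G skipped; J→slot 4; F→slot 3; I skipped; C skipped.
Profit = 74 + 83 + 21 + 30 = 208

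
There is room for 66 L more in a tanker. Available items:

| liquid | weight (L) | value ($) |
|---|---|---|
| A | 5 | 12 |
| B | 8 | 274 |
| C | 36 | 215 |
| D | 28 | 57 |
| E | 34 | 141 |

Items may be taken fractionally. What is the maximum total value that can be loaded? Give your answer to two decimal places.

580.24

Sort by value per unit weight and fill in that order.
Order: B (274/8=34.25) > C (215/36=5.97) > E (141/34=4.15) > A (12/5=2.40) > D (57/28=2.04)
Fill: take B (8 @ 274) → take C (36 @ 215) → take 22/34 of E → 91.24; 66/66 used.
Total value = 580.24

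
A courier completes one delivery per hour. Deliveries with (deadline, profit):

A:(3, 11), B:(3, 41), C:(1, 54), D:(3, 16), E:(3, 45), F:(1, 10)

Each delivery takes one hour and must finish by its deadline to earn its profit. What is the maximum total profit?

140

Sort by profit descending; place each in the latest free slot ≤ its deadline.
Profit order: C=54 E=45 B=41 D=16 A=11 F=10
Assign: C→slot 1, E→slot 3, B→slot 2, D skipped, A skipped, F skipped.
Slots: [1:C] [2:B] [3:E]
Profit = 54 + 41 + 45 = 140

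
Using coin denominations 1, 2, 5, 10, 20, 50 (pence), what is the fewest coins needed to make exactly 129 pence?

6

Use the largest denomination that fits, subtract, and repeat.
129 = 2×50 + 1×20 + 1×5 + 2×2
Total coins = 2 + 1 + 1 + 2 = 6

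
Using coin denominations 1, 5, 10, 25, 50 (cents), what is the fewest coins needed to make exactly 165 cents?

5

Greedy: take as many of the largest coin as possible, then repeat with the remainder.
165 = 3×50 + 1×10 + 1×5
Total coins = 3 + 1 + 1 = 5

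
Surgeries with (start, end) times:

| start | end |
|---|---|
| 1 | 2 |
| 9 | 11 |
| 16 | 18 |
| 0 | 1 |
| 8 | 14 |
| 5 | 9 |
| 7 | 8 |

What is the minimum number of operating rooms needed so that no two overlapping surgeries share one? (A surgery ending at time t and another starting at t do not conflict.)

The answer is the maximum number of intervals overlapping at any instant.
starts: [0, 1, 5, 7, 8, 9, 16]
ends:   [1, 2, 8, 9, 11, 14, 18]
s0→1 e1→0 s1→1 e2→0 s5→1 s7→2  — peak 2.

2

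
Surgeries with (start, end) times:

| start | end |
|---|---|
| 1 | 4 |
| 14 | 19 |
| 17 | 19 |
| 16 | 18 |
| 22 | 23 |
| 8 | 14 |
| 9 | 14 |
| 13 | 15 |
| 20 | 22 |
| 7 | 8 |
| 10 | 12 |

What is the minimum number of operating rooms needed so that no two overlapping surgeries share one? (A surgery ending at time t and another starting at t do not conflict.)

Count concurrent intervals with a sweep; the peak is the room count.
starts: [1, 7, 8, 9, 10, 13, 14, 16, 17, 20, 22]
ends:   [4, 8, 12, 14, 14, 15, 18, 19, 19, 22, 23]
s1→1 e4→0 s7→1 e8→0 s8→1 s9→2 s10→3  — peak 3.

3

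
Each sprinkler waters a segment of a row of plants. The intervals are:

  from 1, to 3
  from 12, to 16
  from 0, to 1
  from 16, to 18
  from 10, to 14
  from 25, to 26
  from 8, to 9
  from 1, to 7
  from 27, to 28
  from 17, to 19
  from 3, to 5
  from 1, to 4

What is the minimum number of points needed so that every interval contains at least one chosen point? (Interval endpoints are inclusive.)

By right end: [0,1]  [1,3]  [1,4]  [3,5]  [1,7]  [8,9]  [10,14]  [12,16]  [16,18]  [17,19]  [25,26]  [27,28]
[0,1] uncovered → point at 1; [3,5] uncovered → point at 5; [8,9] uncovered → point at 9; [10,14] uncovered → point at 14; [16,18] uncovered → point at 18; [25,26] uncovered → point at 26; [27,28] uncovered → point at 28.
Points: 1, 5, 9, 14, 18, 26, 28 (7 total).

7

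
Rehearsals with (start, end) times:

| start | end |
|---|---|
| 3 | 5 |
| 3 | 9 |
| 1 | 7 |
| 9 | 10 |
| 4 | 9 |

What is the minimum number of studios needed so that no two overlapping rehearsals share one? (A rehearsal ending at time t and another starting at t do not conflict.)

starts: [1, 3, 3, 4, 9]
ends:   [5, 7, 9, 9, 10]
s1→1 s3→2 s3→3 s4→4  — peak 4.

4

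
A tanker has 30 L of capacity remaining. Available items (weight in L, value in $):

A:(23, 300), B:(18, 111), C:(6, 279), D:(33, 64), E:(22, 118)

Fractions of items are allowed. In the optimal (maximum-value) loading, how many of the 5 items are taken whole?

2

Order: C (279/6=46.50) > A (300/23=13.04) > B (111/18=6.17) > E (118/22=5.36) > D (64/33=1.94)
Fill: take C (6 @ 279) → take A (23 @ 300) → take 1/18 of B → 6.17; 30/30 used.
2 item(s) taken whole; one partial (take 1/18 of B).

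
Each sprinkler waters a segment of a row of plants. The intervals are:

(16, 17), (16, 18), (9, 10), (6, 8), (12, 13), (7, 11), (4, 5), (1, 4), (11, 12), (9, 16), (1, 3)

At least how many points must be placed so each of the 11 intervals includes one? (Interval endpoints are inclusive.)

6

Process intervals by earliest right end; each time one isn't hit yet, stab at its right endpoint.
By right end: [1,3]  [1,4]  [4,5]  [6,8]  [9,10]  [7,11]  [11,12]  [12,13]  [9,16]  [16,17]  [16,18]
[1,3] uncovered → point at 3; [4,5] uncovered → point at 5; [6,8] uncovered → point at 8; [9,10] uncovered → point at 10; [11,12] uncovered → point at 12; [16,17] uncovered → point at 17.
Points: 3, 5, 8, 10, 12, 17 (6 total).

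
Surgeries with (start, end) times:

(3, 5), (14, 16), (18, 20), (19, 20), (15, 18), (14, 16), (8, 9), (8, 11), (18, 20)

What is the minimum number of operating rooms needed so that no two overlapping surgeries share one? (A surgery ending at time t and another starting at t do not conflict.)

3

The answer is the maximum number of intervals overlapping at any instant.
Events (time:±→running): 3:+→1 5:-→0 8:+→1 8:+→2 9:-→1 11:-→0 14:+→1 14:+→2 15:+→3 … peak 3.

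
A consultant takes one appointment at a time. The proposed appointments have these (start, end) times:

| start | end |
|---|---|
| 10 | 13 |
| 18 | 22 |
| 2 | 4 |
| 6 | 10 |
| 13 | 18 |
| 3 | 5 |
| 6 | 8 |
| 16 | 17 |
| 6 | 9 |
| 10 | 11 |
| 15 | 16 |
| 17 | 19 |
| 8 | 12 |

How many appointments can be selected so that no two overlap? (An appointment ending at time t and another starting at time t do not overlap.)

Sort by end time and greedily take each interval whose start is ≥ the last chosen end.
Sorted by end: (2,4)  (3,5)  (6,8)  (6,9)  (6,10)  (10,11)  (8,12)  (10,13)  (15,16)  (16,17)  (13,18)  (17,19)  (18,22)
take (2,4); take (6,8); take (10,11); skip (8,12); take (15,16); take (16,17); skip (13,18); take (17,19); skip (18,22).
Selected 6 appointments.

6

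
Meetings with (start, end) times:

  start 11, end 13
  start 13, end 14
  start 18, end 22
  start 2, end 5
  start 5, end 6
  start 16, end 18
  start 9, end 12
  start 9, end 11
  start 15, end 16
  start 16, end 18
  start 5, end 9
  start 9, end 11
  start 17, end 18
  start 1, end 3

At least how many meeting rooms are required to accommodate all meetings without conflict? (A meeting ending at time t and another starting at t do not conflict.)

Count concurrent intervals with a sweep; the peak is the room count.
Events (time:±→running): 1:+→1 2:+→2 3:-→1 5:-→0 5:+→1 5:+→2 6:-→1 9:-→0 9:+→1 9:+→2 9:+→3 … peak 3.

3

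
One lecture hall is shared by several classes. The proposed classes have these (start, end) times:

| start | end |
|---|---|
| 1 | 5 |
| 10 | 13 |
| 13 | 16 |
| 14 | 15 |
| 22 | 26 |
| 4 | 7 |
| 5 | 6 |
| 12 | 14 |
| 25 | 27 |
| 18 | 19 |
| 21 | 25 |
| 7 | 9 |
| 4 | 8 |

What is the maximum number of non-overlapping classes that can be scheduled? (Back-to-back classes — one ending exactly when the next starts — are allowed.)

8

By end time: (1,5), (5,6), (4,7), (4,8), (7,9), (10,13), (12,14), (14,15), (13,16), (18,19), (21,25), (22,26), (25,27).
Pick (1,5); next start ≥ 5 → (5,6); next start ≥ 6 → (7,9); next start ≥ 9 → (10,13); next start ≥ 13 → (14,15); next start ≥ 15 → (18,19); next start ≥ 19 → (21,25); next start ≥ 25 → (25,27).
Selected 8 classes.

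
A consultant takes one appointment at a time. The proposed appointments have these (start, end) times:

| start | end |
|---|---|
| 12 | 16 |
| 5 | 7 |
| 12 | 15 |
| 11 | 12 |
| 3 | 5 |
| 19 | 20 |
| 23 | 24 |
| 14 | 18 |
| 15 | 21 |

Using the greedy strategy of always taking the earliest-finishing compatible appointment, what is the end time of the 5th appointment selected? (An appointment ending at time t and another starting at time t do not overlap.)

By end time: (3,5), (5,7), (11,12), (12,15), (12,16), (14,18), (19,20), (15,21), (23,24).
Pick (3,5); next start ≥ 5 → (5,7); next start ≥ 7 → (11,12); next start ≥ 12 → (12,15); next start ≥ 15 → (19,20); next start ≥ 20 → (23,24).
Selected: (3,5) (5,7) (11,12) (12,15) (19,20) (23,24)

20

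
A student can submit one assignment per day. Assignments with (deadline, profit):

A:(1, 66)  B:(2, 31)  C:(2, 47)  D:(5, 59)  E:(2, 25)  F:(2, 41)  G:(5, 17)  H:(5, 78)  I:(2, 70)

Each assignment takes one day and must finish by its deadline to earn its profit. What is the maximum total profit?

Sort by profit descending; place each in the latest free slot ≤ its deadline.
By profit: H(d5,78), I(d2,70), A(d1,66), D(d5,59), C(d2,47), F(d2,41), B(d2,31), E(d2,25), G(d5,17)
H→slot 5; I→slot 2; A→slot 1; D→slot 4; C skipped; F skipped; B skipped; E skipped; G→slot 3.
Profit = 66 + 70 + 17 + 59 + 78 = 290

290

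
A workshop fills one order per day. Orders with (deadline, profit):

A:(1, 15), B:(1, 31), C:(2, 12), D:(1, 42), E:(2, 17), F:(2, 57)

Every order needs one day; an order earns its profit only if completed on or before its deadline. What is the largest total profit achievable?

99

Sort by profit descending; place each in the latest free slot ≤ its deadline.
By profit: F(d2,57), D(d1,42), B(d1,31), E(d2,17), A(d1,15), C(d2,12)
F→slot 2; D→slot 1; B skipped; E skipped; A skipped; C skipped.
Profit = 42 + 57 = 99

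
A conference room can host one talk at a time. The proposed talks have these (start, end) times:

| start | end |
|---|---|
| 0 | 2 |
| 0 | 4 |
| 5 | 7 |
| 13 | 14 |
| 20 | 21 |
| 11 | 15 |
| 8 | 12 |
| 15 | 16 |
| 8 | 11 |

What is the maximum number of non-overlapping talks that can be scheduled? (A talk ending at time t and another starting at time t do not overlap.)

6

Sorted by end: (0,2)  (0,4)  (5,7)  (8,11)  (8,12)  (13,14)  (11,15)  (15,16)  (20,21)
take (0,2); take (5,7); take (8,11); take (13,14); take (15,16); take (20,21).
Selected 6 talks.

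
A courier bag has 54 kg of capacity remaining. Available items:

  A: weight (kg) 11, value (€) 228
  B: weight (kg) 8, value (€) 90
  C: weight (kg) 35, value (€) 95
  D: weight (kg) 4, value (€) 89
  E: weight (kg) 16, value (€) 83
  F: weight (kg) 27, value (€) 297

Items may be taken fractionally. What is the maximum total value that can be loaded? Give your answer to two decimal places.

724.75

Sort by value per unit weight and fill in that order.
Ratios (sorted): D 22.25, A 20.73, B 11.25, F 11.00, E 5.19, C 2.71
take D (4 @ 89); take A (11 @ 228); take B (8 @ 90); take F (27 @ 297); take 4/16 of E → 20.75. Capacity used 54/54.
Total value = 724.75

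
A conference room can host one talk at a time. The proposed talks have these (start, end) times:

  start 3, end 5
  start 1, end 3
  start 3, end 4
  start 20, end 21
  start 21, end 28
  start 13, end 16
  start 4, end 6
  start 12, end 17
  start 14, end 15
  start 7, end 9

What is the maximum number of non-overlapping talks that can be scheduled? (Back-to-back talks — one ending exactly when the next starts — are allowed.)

7

Greedy by earliest finish: after sorting by end time, pick each interval compatible with the last pick.
Sorted by end: (1,3)  (3,4)  (3,5)  (4,6)  (7,9)  (14,15)  (13,16)  (12,17)  (20,21)  (21,28)
take (1,3); take (3,4); skip (3,5); take (4,6); take (7,9); take (14,15); take (20,21); take (21,28).
Selected 7 talks.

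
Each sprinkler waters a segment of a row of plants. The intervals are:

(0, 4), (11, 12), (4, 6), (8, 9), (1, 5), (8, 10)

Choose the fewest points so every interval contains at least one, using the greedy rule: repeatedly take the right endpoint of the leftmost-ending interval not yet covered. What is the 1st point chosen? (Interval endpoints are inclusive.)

Process intervals by earliest right end; each time one isn't hit yet, stab at its right endpoint.
By right end: [0,4]  [1,5]  [4,6]  [8,9]  [8,10]  [11,12]
[0,4] uncovered → point at 4; [8,9] uncovered → point at 9; [11,12] uncovered → point at 12.
Points: 4, 9, 12 (3 total).

4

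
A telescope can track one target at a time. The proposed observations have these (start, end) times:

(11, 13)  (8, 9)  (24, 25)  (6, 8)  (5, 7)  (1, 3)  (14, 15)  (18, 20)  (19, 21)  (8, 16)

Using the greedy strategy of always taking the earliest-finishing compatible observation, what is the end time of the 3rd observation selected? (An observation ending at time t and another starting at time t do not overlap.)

Sort by end time and greedily take each interval whose start is ≥ the last chosen end.
Sorted by end: (1,3)  (5,7)  (6,8)  (8,9)  (11,13)  (14,15)  (8,16)  (18,20)  (19,21)  (24,25)
take (1,3); take (5,7); skip (6,8); take (8,9); take (11,13); take (14,15); take (18,20); skip (19,21); take (24,25).
Selected: (1,3) (5,7) (8,9) (11,13) (14,15) (18,20) (24,25)

9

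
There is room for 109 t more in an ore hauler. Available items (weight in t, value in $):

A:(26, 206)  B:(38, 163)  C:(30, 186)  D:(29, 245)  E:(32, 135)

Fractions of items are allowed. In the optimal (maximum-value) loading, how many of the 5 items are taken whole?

Ratios (sorted): D 8.45, A 7.92, C 6.20, B 4.29, E 4.22
take D (29 @ 245); take A (26 @ 206); take C (30 @ 186); take 24/38 of B → 102.95. Capacity used 109/109.
3 item(s) taken whole; one partial (take 24/38 of B).

3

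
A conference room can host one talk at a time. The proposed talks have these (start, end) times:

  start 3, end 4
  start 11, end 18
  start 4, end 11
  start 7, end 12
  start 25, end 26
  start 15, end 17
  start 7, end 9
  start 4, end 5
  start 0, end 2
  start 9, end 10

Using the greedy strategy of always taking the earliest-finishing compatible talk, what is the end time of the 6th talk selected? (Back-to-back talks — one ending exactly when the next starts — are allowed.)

By end time: (0,2), (3,4), (4,5), (7,9), (9,10), (4,11), (7,12), (15,17), (11,18), (25,26).
Pick (0,2); next start ≥ 2 → (3,4); next start ≥ 4 → (4,5); next start ≥ 5 → (7,9); next start ≥ 9 → (9,10); next start ≥ 10 → (15,17); next start ≥ 17 → (25,26).
Selected: (0,2) (3,4) (4,5) (7,9) (9,10) (15,17) (25,26)

17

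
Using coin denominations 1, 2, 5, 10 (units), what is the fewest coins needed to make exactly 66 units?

8

66 − 6×10→6 − 1×5→1 − 1×1→0
Total coins = 6 + 1 + 1 = 8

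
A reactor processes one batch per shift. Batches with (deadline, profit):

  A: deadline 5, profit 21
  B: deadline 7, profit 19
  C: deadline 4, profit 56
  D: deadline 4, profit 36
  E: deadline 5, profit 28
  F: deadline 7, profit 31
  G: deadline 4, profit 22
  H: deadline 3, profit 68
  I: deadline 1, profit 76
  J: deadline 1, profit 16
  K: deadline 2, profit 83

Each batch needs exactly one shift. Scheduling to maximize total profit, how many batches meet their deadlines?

By profit: K(d2,83), I(d1,76), H(d3,68), C(d4,56), D(d4,36), F(d7,31), E(d5,28), G(d4,22), A(d5,21), B(d7,19), J(d1,16)
K→slot 2; I→slot 1; H→slot 3; C→slot 4; D skipped; F→slot 7; E→slot 5; G skipped; A skipped; B→slot 6; J skipped.
7 of 11 scheduled.

7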